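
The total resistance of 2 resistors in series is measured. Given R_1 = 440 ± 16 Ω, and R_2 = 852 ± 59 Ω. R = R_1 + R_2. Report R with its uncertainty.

1290 ± 61.1 Ω

For a sum/difference, combine absolute errors in quadrature:
  (δR_1)² = 256;  (δR_2)² = 3480
δR = √(3740) = 61.1 Ω
R = 1290 Ω.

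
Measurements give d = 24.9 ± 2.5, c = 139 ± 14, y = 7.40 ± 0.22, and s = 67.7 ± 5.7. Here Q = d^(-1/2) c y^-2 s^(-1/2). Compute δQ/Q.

Q is a product of powers, so relative uncertainties combine in quadrature:
  (−½·δd/d)² = (-0.5×0.100)² = 0.00252;  (1·δc/c)² = (1×0.101)² = 0.0101;  (-2·δy/y)² = (-2×0.0297)² = 0.00354;  (−½·δs/s)² = (-0.5×0.0842)² = 0.00177
δQ/Q = √(0.0180) = 0.134

0.134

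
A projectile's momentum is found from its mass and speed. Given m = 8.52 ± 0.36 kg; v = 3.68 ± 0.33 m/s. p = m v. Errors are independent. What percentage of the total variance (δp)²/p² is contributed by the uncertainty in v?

81.8%

(δp/p)² = (1·δm/m)² + (1·δv/v)²
  m term: (1×0.0423)² = 0.00179
  v term: (1×0.0897)² = 0.00804
Total = 0.00983. Share from v = 0.00804/0.00983 = 0.818.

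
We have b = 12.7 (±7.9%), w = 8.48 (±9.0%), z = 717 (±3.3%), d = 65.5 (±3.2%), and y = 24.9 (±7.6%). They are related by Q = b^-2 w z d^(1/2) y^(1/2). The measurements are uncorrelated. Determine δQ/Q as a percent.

18.9%

Q is a product of powers, so relative uncertainties combine in quadrature:
  (-2·δb/b)² = (-2×0.0790)² = 0.0250;  (1·δw/w)² = (1×0.0900)² = 0.00810;  (1·δz/z)² = (1×0.0330)² = 0.00109;  (½·δd/d)² = (0.5×0.0320)² = 0.000256;  (½·δy/y)² = (0.5×0.0760)² = 0.00144
δQ/Q = √(0.0359) = 0.189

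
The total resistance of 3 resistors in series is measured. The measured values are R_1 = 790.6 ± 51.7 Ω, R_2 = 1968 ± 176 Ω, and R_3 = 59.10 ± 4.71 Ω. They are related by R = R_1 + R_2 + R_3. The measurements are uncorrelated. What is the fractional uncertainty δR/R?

0.0651

Each term contributes (cᵢ δxᵢ)² to (δR)²:
  (δR_1)² = 2670;  (δR_2)² = 31000;  (δR_3)² = 22.2
δR = √(33700) = 183 Ω
R = 2818 Ω, so δR/R = 183/2818 = 0.0651.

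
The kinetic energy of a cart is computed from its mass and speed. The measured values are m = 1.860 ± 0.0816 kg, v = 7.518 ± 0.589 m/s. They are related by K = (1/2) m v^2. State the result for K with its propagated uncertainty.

52.56 ± 8.55 J

For a monomial K ∝ m, v^2, fractional errors add in quadrature:
  (1·δm/m)² = (1×0.0439)² = 0.00192;  (2·δv/v)² = (2×0.0783)² = 0.0246
δK/K = √(0.0265) = 0.163
K = 52.56 J, so δK = 0.163 × 52.56 = 8.55 J.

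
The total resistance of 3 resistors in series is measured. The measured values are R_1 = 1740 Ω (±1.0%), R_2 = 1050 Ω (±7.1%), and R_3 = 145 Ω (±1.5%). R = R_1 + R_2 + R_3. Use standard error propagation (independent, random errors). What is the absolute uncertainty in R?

76.6 Ω

Each term contributes (cᵢ δxᵢ)² to (δR)²:
  (δR_1)² = 303;  (δR_2)² = 5560;  (δR_3)² = 4.73
δR = √(5870) = 76.6 Ω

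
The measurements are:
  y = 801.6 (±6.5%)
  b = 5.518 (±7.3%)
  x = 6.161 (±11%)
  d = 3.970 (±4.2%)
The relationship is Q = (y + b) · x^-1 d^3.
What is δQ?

Let u = y + b = 807.1. δu = √(δy² + δb²) = √(2710 + 0.162) = 52.1, so δu/u = 0.0646.
Q is then a monomial in u, x, d:
δQ/Q = √((δu/u)² + (-1·δx/x)² + (3·δd/d)²) = √(0.00417 + 0.0121 + 0.0159) = 0.179
Q = 8197, so δQ = 0.179 × 8197 = 1470.

1470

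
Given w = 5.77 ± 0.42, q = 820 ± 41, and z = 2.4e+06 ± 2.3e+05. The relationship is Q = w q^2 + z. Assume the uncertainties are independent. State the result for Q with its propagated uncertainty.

Let p = w·q^2 = 3.88e+06. δp/p = √((1·δw/w)² + (2·δq/q)²) = √(0.00530 + 0.0100) = 0.124, so δp = 4.8e+05.
Q = p + z: δQ = √(δp² + δz²) = √(2.3e+11 + 5.29e+10) = 5.32e+05
Q = 6.28e+06.

(6.28 ± 0.532) × 10^6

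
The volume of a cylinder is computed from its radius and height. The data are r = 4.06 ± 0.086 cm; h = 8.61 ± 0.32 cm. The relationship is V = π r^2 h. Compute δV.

25.1 cm^3

Each factor contributes (exponent × relative error)² to (δV/V)²:
  (2·δr/r)² = (2×0.0212)² = 0.00179;  (1·δh/h)² = (1×0.0372)² = 0.00138
δV/V = √(0.00318) = 0.0564
V = 446 cm^3, so δV = 0.0564 × 446 = 25.1 cm^3.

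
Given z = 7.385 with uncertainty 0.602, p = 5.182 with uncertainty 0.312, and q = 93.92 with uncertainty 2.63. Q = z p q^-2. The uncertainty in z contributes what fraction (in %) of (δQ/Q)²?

49.6%

(δQ/Q)² = (1·δz/z)² + (1·δp/p)² + (-2·δq/q)²
  z term: (1×0.0815)² = 0.00664
  p term: (1×0.0602)² = 0.00363
  q term: (-2×0.0280)² = 0.00314
Total = 0.0134. Share from z = 0.00664/0.0134 = 0.496.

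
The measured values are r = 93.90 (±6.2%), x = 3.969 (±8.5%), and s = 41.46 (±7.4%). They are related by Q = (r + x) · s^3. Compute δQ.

1.6e+06

Let u = r + x = 97.87. δu = √(δr² + δx²) = √(33.9 + 0.114) = 5.83, so δu/u = 0.0596.
Q is then a monomial in u, s:
δQ/Q = √((δu/u)² + (3·δs/s)²) = √(0.00355 + 0.0493) = 0.230
Q = 6.975e+06, so δQ = 0.230 × 6.975e+06 = 1.6e+06.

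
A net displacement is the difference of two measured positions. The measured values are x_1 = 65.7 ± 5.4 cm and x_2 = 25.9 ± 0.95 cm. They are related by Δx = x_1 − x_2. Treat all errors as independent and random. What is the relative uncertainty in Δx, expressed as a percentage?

13.8%

For a sum/difference, combine absolute errors in quadrature:
  (δx_1)² = 29.2;  (δx_2)² = 0.902
δΔx = √(30.1) = 5.48 cm
Δx = 39.8 cm, so δΔx/Δx = 5.48/39.8 = 0.138.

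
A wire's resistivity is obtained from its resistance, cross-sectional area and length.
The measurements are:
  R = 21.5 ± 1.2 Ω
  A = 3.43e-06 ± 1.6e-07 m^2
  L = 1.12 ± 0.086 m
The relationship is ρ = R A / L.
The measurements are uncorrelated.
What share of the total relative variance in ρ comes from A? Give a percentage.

19.5%

(δρ/ρ)² = (1·δR/R)² + (1·δA/A)² + (-1·δL/L)²
  R term: (1×0.0558)² = 0.00312
  A term: (1×0.0466)² = 0.00218
  L term: (-1×0.0768)² = 0.00590
Total = 0.0112. Share from A = 0.00218/0.0112 = 0.195.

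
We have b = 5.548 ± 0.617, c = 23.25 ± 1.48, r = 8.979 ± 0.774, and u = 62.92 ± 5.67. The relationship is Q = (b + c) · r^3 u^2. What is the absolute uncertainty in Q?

2.64e+07

Let w = b + c = 28.80. δw = √(δb² + δc²) = √(0.381 + 2.19) = 1.60, so δw/w = 0.0557.
Q is then a monomial in w, r, u:
δQ/Q = √((δw/w)² + (3·δr/r)² + (2·δu/u)²) = √(0.00310 + 0.0669 + 0.0325) = 0.320
Q = 8.253e+07, so δQ = 0.320 × 8.253e+07 = 2.64e+07.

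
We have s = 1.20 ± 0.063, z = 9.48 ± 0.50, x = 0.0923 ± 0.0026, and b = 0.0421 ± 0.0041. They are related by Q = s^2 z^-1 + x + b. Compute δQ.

0.0185

Let p = s^2·z^-1 = 0.152. δp/p = √((2·δs/s)² + (-1·δz/z)²) = √(0.0110 + 0.00278) = 0.118, so δp = 0.0178.
Q = p + x + b: δQ = √(δp² + δx² + δb²) = √(0.000319 + 6.76e-06 + 1.68e-05) = 0.0185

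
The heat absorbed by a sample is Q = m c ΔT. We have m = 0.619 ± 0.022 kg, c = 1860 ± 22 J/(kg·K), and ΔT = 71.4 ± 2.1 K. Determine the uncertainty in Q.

3920 J

Since Q is a product/quotient, work with relative uncertainties:
  (1·δm/m)² = (1×0.0355)² = 0.00126;  (1·δc/c)² = (1×0.0118)² = 0.000140;  (1·δΔT/ΔT)² = (1×0.0294)² = 0.000865
δQ/Q = √(0.00227) = 0.0476
Q = 82200 J, so δQ = 0.0476 × 82200 = 3920 J.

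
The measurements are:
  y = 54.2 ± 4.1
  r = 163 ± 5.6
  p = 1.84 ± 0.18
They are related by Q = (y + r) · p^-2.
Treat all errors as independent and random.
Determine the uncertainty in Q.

12.7

Let u = y + r = 217. δu = √(δy² + δr²) = √(16.8 + 31.4) = 6.94, so δu/u = 0.0320.
Q is then a monomial in u, p:
δQ/Q = √((δu/u)² + (-2·δp/p)²) = √(0.00102 + 0.0383) = 0.198
Q = 64.2, so δQ = 0.198 × 64.2 = 12.7.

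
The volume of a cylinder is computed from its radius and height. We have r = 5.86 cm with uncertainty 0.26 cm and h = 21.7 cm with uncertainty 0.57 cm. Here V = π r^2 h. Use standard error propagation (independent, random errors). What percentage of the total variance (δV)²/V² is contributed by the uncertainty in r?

91.9%

(δV/V)² = (2·δr/r)² + (1·δh/h)²
  r term: (2×0.0444)² = 0.00787
  h term: (1×0.0263)² = 0.000690
Total = 0.00856. Share from r = 0.00787/0.00856 = 0.919.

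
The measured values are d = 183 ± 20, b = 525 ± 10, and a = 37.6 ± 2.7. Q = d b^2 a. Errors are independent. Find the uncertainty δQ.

2.58e+08

Q is a product of powers, so relative uncertainties combine in quadrature:
  (1·δd/d)² = (1×0.109)² = 0.0119;  (2·δb/b)² = (2×0.0190)² = 0.00145;  (1·δa/a)² = (1×0.0718)² = 0.00516
δQ/Q = √(0.0186) = 0.136
Q = 1.9e+09, so δQ = 0.136 × 1.9e+09 = 2.58e+08.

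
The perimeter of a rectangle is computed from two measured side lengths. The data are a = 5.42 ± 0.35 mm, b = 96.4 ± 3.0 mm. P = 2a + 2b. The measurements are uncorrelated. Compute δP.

Absolute uncertainties add in quadrature for a linear combination:
  (2·δa)² = 0.490;  (2·δb)² = 36.0
δP = √(36.5) = 6.04 mm

6.04 mm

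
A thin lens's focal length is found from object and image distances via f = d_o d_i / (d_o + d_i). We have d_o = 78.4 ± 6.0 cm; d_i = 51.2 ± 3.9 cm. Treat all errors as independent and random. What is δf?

∂f/∂d_o = (d_i/(d_o+d_i))² = 0.156;  ∂f/∂d_i = (d_o/(d_o+d_i))² = 0.366
δf = √((∂f/∂d_o · δd_o)² + (∂f/∂d_i · δd_i)²) = √(0.877 + 2.04) = 1.71 cm

1.71 cm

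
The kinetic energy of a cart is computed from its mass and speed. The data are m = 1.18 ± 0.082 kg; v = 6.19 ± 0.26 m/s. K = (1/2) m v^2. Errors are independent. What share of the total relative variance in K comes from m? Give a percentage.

(δK/K)² = (1·δm/m)² + (2·δv/v)²
  m term: (1×0.0695)² = 0.00483
  v term: (2×0.0420)² = 0.00706
Total = 0.0119. Share from m = 0.00483/0.0119 = 0.406.

40.6%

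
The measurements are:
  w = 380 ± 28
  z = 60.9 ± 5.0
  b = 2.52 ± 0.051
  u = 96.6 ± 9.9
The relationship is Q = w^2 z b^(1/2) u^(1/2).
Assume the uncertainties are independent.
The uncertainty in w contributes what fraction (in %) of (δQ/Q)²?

(δQ/Q)² = (2·δw/w)² + (1·δz/z)² + (½·δb/b)² + (½·δu/u)²
  w term: (2×0.0737)² = 0.0217
  z term: (1×0.0821)² = 0.00674
  b term: (0.5×0.0202)² = 0.000102
  u term: (0.5×0.102)² = 0.00263
Total = 0.0312. Share from w = 0.0217/0.0312 = 0.696.

69.6%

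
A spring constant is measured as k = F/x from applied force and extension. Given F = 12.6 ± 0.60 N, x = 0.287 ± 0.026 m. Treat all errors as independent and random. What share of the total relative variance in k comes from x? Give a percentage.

(δk/k)² = (1·δF/F)² + (-1·δx/x)²
  F term: (1×0.0476)² = 0.00227
  x term: (-1×0.0906)² = 0.00821
Total = 0.0105. Share from x = 0.00821/0.0105 = 0.784.

78.4%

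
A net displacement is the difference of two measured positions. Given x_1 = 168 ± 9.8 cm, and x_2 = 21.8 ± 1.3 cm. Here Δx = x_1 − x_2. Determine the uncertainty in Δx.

Sums and differences: (δΔx)² = Σ (cᵢ δxᵢ)².
  (δx_1)² = 96.0;  (δx_2)² = 1.69
δΔx = √(97.7) = 9.89 cm

9.89 cm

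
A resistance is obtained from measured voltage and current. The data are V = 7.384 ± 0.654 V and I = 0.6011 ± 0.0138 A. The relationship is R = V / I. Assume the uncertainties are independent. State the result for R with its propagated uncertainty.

Products/powers → add relative errors in quadrature, weighted by exponent:
  (1·δV/V)² = (1×0.0886)² = 0.00784;  (-1·δI/I)² = (-1×0.0230)² = 0.000527
δR/R = √(0.00837) = 0.0915
R = 12.28 Ω, so δR = 0.0915 × 12.28 = 1.12 Ω.

12.28 ± 1.12 Ω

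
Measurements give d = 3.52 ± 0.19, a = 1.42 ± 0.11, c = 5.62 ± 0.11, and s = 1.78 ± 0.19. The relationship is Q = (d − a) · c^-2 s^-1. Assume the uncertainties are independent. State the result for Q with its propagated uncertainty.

0.0374 ± 0.00577

Let u = d − a = 2.10. δu = √(δd² + δa²) = √(0.0361 + 0.0121) = 0.220, so δu/u = 0.105.
Q is then a monomial in u, c, s:
δQ/Q = √((δu/u)² + (-2·δc/c)² + (-1·δs/s)²) = √(0.0109 + 0.00153 + 0.0114) = 0.154
Q = 0.0374, so δQ = 0.154 × 0.0374 = 0.00577.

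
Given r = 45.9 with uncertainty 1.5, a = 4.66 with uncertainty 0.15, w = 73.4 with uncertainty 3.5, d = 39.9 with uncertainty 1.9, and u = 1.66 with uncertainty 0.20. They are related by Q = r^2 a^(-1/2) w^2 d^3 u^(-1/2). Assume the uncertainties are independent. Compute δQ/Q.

0.194

Each factor contributes (exponent × relative error)² to (δQ/Q)²:
  (2·δr/r)² = (2×0.0327)² = 0.00427;  (−½·δa/a)² = (-0.5×0.0322)² = 0.000259;  (2·δw/w)² = (2×0.0477)² = 0.00910;  (3·δd/d)² = (3×0.0476)² = 0.0204;  (−½·δu/u)² = (-0.5×0.120)² = 0.00363
δQ/Q = √(0.0377) = 0.194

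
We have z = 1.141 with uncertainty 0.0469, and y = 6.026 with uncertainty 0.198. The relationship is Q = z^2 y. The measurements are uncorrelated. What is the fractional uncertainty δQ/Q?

Products/powers → add relative errors in quadrature, weighted by exponent:
  (2·δz/z)² = (2×0.0411)² = 0.00676;  (1·δy/y)² = (1×0.0329)² = 0.00108
δQ/Q = √(0.00784) = 0.0885

0.0885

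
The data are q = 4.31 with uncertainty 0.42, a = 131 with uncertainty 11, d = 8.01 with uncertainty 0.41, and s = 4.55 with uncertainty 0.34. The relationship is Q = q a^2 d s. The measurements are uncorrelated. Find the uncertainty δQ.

5.78e+05

Relative error in a monomial: (δQ/Q)² = Σ (nᵢ · δxᵢ/xᵢ)².
  (1·δq/q)² = (1×0.0974)² = 0.00950;  (2·δa/a)² = (2×0.0840)² = 0.0282;  (1·δd/d)² = (1×0.0512)² = 0.00262;  (1·δs/s)² = (1×0.0747)² = 0.00558
δQ/Q = √(0.0459) = 0.214
Q = 2.7e+06, so δQ = 0.214 × 2.7e+06 = 5.78e+05.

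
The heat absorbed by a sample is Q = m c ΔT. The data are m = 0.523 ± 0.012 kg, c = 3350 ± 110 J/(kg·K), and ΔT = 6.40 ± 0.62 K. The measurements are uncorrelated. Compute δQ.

Relative error in a monomial: (δQ/Q)² = Σ (nᵢ · δxᵢ/xᵢ)².
  (1·δm/m)² = (1×0.0229)² = 0.000526;  (1·δc/c)² = (1×0.0328)² = 0.00108;  (1·δΔT/ΔT)² = (1×0.0969)² = 0.00938
δQ/Q = √(0.0110) = 0.105
Q = 11200 J, so δQ = 0.105 × 11200 = 1180 J.

1180 J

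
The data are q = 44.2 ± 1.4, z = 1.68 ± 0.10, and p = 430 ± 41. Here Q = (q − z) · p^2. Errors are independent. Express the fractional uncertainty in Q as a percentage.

19.4%

Let u = q − z = 42.5. δu = √(δq² + δz²) = √(1.96 + 0.0100) = 1.40, so δu/u = 0.0330.
Q is then a monomial in u, p:
δQ/Q = √((δu/u)² + (2·δp/p)²) = √(0.00109 + 0.0364) = 0.194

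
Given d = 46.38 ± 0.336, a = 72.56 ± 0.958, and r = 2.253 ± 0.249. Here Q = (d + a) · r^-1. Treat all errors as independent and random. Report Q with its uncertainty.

52.79 ± 5.85

Let u = d + a = 118.9. δu = √(δd² + δa²) = √(0.113 + 0.918) = 1.02, so δu/u = 0.00854.
Q is then a monomial in u, r:
δQ/Q = √((δu/u)² + (-1·δr/r)²) = √(7.29e-05 + 0.0122) = 0.111
Q = 52.79, so δQ = 0.111 × 52.79 = 5.85.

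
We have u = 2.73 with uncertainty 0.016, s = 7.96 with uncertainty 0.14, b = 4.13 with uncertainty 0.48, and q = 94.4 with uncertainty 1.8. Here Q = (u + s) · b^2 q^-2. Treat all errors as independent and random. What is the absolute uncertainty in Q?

0.00483

Let w = u + s = 10.7. δw = √(δu² + δs²) = √(0.000256 + 0.0196) = 0.141, so δw/w = 0.0132.
Q is then a monomial in w, b, q:
δQ/Q = √((δw/w)² + (2·δb/b)² + (-2·δq/q)²) = √(0.000174 + 0.0540 + 0.00145) = 0.236
Q = 0.0205, so δQ = 0.236 × 0.0205 = 0.00483.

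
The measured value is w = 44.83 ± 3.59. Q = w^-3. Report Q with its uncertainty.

For a monomial Q ∝ w^-3, fractional errors add in quadrature:
  (-3·δw/w)² = (-3×0.0801)² = 0.0577
δQ/Q = √(0.0577) = 0.240
Q = 1.11e-05, so δQ = 0.240 × 1.11e-05 = 2.67e-06.

(1.110 ± 0.267) × 10^-5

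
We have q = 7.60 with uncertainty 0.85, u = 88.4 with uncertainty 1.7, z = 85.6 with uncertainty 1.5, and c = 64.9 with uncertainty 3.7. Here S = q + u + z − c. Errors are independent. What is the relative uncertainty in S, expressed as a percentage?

3.79%

For a sum/difference, combine absolute errors in quadrature:
  (δq)² = 0.722;  (δu)² = 2.89;  (δz)² = 2.25;  (δc)² = 13.7
δS = √(19.6) = 4.42
S = 117, so δS/S = 4.42/117 = 0.0379.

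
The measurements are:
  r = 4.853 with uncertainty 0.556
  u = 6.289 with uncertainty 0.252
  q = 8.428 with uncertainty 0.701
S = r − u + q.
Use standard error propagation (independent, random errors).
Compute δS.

S is a linear combination, so absolute uncertainties add in quadrature:
  (δr)² = 0.309;  (δu)² = 0.0635;  (δq)² = 0.491
δS = √(0.864) = 0.930

0.930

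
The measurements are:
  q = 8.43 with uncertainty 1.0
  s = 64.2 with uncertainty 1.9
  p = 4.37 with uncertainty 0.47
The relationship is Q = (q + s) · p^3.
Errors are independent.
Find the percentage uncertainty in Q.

32.4%

Let u = q + s = 72.6. δu = √(δq² + δs²) = √(1.00 + 3.61) = 2.15, so δu/u = 0.0296.
Q is then a monomial in u, p:
δQ/Q = √((δu/u)² + (3·δp/p)²) = √(0.000874 + 0.104) = 0.324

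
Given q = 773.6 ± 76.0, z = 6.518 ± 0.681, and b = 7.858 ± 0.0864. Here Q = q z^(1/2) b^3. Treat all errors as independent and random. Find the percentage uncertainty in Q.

Each factor contributes (exponent × relative error)² to (δQ/Q)²:
  (1·δq/q)² = (1×0.0982)² = 0.00965;  (½·δz/z)² = (0.5×0.104)² = 0.00273;  (3·δb/b)² = (3×0.0110)² = 0.00109
δQ/Q = √(0.0135) = 0.116

11.6%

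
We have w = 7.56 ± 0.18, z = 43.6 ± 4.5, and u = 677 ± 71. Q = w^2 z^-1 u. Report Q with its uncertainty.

Products/powers → add relative errors in quadrature, weighted by exponent:
  (2·δw/w)² = (2×0.0238)² = 0.00227;  (-1·δz/z)² = (-1×0.103)² = 0.0107;  (1·δu/u)² = (1×0.105)² = 0.0110
δQ/Q = √(0.0239) = 0.155
Q = 887, so δQ = 0.155 × 887 = 137.

887 ± 137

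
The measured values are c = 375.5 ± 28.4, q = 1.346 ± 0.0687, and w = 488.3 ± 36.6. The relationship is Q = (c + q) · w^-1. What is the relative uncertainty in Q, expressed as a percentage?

10.6%

Let u = c + q = 376.8. δu = √(δc² + δq²) = √(807 + 0.00472) = 28.4, so δu/u = 0.0754.
Q is then a monomial in u, w:
δQ/Q = √((δu/u)² + (-1·δw/w)²) = √(0.00568 + 0.00562) = 0.106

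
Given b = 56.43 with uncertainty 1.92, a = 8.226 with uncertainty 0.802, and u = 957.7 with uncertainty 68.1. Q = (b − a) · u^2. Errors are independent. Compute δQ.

6.57e+06

Let w = b − a = 48.20. δw = √(δb² + δa²) = √(3.69 + 0.643) = 2.08, so δw/w = 0.0432.
Q is then a monomial in w, u:
δQ/Q = √((δw/w)² + (2·δu/u)²) = √(0.00186 + 0.0202) = 0.149
Q = 4.421e+07, so δQ = 0.149 × 4.421e+07 = 6.57e+06.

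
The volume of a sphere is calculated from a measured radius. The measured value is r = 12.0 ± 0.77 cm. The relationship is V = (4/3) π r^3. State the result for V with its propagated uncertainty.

V ∝ r^3, so δV/V = |3| · δr/r = 3 × 0.0642 = 0.193.
V = 7240 cm^3, so δV = 0.193 × 7240 = 1390 cm^3.

7240 ± 1390 cm^3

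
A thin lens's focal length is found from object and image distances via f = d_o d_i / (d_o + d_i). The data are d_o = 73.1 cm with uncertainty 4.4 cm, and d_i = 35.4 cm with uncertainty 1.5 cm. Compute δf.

∂f/∂d_o = (d_i/(d_o+d_i))² = 0.106;  ∂f/∂d_i = (d_o/(d_o+d_i))² = 0.454
δf = √((∂f/∂d_o · δd_o)² + (∂f/∂d_i · δd_i)²) = √(0.219 + 0.464) = 0.826 cm

0.826 cm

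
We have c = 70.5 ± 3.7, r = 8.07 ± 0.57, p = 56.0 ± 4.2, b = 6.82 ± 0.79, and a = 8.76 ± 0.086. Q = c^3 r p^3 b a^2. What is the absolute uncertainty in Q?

Since Q is a product/quotient, work with relative uncertainties:
  (3·δc/c)² = (3×0.0525)² = 0.0248;  (1·δr/r)² = (1×0.0706)² = 0.00499;  (3·δp/p)² = (3×0.0750)² = 0.0506;  (1·δb/b)² = (1×0.116)² = 0.0134;  (2·δa/a)² = (2×0.00982)² = 0.000386
δQ/Q = √(0.0942) = 0.307
Q = 2.6e+14, so δQ = 0.307 × 2.6e+14 = 7.98e+13.

7.98e+13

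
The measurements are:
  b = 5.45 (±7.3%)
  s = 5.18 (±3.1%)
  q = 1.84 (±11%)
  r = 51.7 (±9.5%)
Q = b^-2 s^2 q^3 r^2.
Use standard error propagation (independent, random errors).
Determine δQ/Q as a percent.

41.3%

Each factor contributes (exponent × relative error)² to (δQ/Q)²:
  (-2·δb/b)² = (-2×0.0730)² = 0.0213;  (2·δs/s)² = (2×0.0310)² = 0.00384;  (3·δq/q)² = (3×0.110)² = 0.109;  (2·δr/r)² = (2×0.0950)² = 0.0361
δQ/Q = √(0.170) = 0.413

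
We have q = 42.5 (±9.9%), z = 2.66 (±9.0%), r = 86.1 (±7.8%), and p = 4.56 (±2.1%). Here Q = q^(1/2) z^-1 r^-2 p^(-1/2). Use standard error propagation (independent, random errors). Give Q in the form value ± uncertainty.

(1.55 ± 0.290) × 10^-4

Q is a product of powers, so relative uncertainties combine in quadrature:
  (½·δq/q)² = (0.5×0.0990)² = 0.00245;  (-1·δz/z)² = (-1×0.0900)² = 0.00810;  (-2·δr/r)² = (-2×0.0780)² = 0.0243;  (−½·δp/p)² = (-0.5×0.0210)² = 0.000110
δQ/Q = √(0.0350) = 0.187
Q = 0.000155, so δQ = 0.187 × 0.000155 = 2.9e-05.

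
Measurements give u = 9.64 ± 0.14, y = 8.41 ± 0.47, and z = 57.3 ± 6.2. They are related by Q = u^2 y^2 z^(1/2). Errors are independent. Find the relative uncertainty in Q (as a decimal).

0.128

Q is a product of powers, so relative uncertainties combine in quadrature:
  (2·δu/u)² = (2×0.0145)² = 0.000844;  (2·δy/y)² = (2×0.0559)² = 0.0125;  (½·δz/z)² = (0.5×0.108)² = 0.00293
δQ/Q = √(0.0163) = 0.128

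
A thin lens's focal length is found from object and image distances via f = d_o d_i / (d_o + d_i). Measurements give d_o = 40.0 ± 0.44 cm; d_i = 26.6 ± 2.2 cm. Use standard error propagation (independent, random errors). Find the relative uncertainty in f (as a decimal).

0.0499

∂f/∂d_o = (d_i/(d_o+d_i))² = 0.160;  ∂f/∂d_i = (d_o/(d_o+d_i))² = 0.361
δf = √((∂f/∂d_o · δd_o)² + (∂f/∂d_i · δd_i)²) = √(0.00493 + 0.630) = 0.797 cm
f = 16.0 cm, so δf/f = 0.797/16.0 = 0.0499.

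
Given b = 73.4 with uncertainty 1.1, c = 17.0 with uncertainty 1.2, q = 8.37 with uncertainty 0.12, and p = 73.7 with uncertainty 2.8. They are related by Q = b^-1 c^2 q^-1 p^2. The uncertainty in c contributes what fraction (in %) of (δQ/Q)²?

76.3%

(δQ/Q)² = (-1·δb/b)² + (2·δc/c)² + (-1·δq/q)² + (2·δp/p)²
  b term: (-1×0.0150)² = 0.000225
  c term: (2×0.0706)² = 0.0199
  q term: (-1×0.0143)² = 0.000206
  p term: (2×0.0380)² = 0.00577
Total = 0.0261. Share from c = 0.0199/0.0261 = 0.763.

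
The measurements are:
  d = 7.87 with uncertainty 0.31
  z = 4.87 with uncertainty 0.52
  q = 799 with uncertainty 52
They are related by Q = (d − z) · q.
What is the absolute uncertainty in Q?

Let u = d − z = 3.00. δu = √(δd² + δz²) = √(0.0961 + 0.270) = 0.605, so δu/u = 0.202.
Q is then a monomial in u, q:
δQ/Q = √((δu/u)² + (1·δq/q)²) = √(0.0407 + 0.00424) = 0.212
Q = 2400, so δQ = 0.212 × 2400 = 508.

508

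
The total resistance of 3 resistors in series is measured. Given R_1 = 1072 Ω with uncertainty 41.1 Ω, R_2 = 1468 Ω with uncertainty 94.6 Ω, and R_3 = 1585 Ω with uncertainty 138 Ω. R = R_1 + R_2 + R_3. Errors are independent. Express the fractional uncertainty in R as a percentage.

Sums and differences: (δR)² = Σ (cᵢ δxᵢ)².
  (δR_1)² = 1690;  (δR_2)² = 8950;  (δR_3)² = 19000
δR = √(29700) = 172 Ω
R = 4125 Ω, so δR/R = 172/4125 = 0.0418.

4.18%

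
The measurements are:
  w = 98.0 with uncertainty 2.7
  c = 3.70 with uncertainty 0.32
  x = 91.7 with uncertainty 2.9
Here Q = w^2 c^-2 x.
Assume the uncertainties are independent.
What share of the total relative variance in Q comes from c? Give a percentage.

(δQ/Q)² = (2·δw/w)² + (-2·δc/c)² + (1·δx/x)²
  w term: (2×0.0276)² = 0.00304
  c term: (-2×0.0865)² = 0.0299
  x term: (1×0.0316)² = 0.00100
Total = 0.0340. Share from c = 0.0299/0.0340 = 0.881.

88.1%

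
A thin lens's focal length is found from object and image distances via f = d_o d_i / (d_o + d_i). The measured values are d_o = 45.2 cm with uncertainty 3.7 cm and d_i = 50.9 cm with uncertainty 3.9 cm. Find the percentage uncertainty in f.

5.64%

∂f/∂d_o = (d_i/(d_o+d_i))² = 0.281;  ∂f/∂d_i = (d_o/(d_o+d_i))² = 0.221
δf = √((∂f/∂d_o · δd_o)² + (∂f/∂d_i · δd_i)²) = √(1.08 + 0.744) = 1.35 cm
f = 23.9 cm, so δf/f = 1.35/23.9 = 0.0564.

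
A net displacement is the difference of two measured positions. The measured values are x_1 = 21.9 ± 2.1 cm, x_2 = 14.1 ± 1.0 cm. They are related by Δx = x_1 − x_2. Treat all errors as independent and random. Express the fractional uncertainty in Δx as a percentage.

For a sum/difference, combine absolute errors in quadrature:
  (δx_1)² = 4.41;  (δx_2)² = 1.00
δΔx = √(5.41) = 2.33 cm
Δx = 7.80 cm, so δΔx/Δx = 2.33/7.80 = 0.298.

29.8%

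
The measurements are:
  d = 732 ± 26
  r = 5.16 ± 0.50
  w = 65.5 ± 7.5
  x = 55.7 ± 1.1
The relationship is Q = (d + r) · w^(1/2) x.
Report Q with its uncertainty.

(3.32 ± 0.233) × 10^5

Let u = d + r = 737. δu = √(δd² + δr²) = √(676 + 0.250) = 26.0, so δu/u = 0.0353.
Q is then a monomial in u, w, x:
δQ/Q = √((δu/u)² + (½·δw/w)² + (1·δx/x)²) = √(0.00124 + 0.00328 + 0.000390) = 0.0701
Q = 3.32e+05, so δQ = 0.0701 × 3.32e+05 = 23300.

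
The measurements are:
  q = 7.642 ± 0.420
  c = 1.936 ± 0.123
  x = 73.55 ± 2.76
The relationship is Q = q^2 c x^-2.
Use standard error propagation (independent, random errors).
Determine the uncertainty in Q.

Since Q is a product/quotient, work with relative uncertainties:
  (2·δq/q)² = (2×0.0550)² = 0.0121;  (1·δc/c)² = (1×0.0635)² = 0.00404;  (-2·δx/x)² = (-2×0.0375)² = 0.00563
δQ/Q = √(0.0218) = 0.147
Q = 0.02090, so δQ = 0.147 × 0.02090 = 0.00308.

0.00308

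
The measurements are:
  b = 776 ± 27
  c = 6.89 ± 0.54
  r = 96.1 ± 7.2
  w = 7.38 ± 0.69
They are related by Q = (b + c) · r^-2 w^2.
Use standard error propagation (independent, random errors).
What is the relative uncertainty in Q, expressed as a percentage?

Let u = b + c = 783. δu = √(δb² + δc²) = √(729 + 0.292) = 27.0, so δu/u = 0.0345.
Q is then a monomial in u, r, w:
δQ/Q = √((δu/u)² + (-2·δr/r)² + (2·δw/w)²) = √(0.00119 + 0.0225 + 0.0350) = 0.242

24.2%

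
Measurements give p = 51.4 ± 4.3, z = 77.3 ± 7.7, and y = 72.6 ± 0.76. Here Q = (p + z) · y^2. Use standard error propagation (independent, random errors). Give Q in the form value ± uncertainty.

Let u = p + z = 129. δu = √(δp² + δz²) = √(18.5 + 59.3) = 8.82, so δu/u = 0.0685.
Q is then a monomial in u, y:
δQ/Q = √((δu/u)² + (2·δy/y)²) = √(0.00470 + 0.000438) = 0.0717
Q = 6.78e+05, so δQ = 0.0717 × 6.78e+05 = 48600.

(6.78 ± 0.486) × 10^5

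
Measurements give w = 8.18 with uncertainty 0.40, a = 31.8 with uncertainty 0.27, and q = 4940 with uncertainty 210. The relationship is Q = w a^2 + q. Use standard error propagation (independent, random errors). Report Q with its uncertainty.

13200 ± 477

Let p = w·a^2 = 8270. δp/p = √((1·δw/w)² + (2·δa/a)²) = √(0.00239 + 0.000288) = 0.0518, so δp = 428.
Q = p + q: δQ = √(δp² + δq²) = √(1.83e+05 + 44100) = 477
Q = 13200.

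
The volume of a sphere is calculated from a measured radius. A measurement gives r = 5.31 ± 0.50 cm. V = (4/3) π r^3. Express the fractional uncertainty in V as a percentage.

V ∝ r^3, so δV/V = |3| · δr/r = 3 × 0.0942 = 0.282.

28.2%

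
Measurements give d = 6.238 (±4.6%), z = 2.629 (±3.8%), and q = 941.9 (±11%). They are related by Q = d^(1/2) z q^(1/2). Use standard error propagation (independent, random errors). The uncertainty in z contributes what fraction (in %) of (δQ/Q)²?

(δQ/Q)² = (½·δd/d)² + (1·δz/z)² + (½·δq/q)²
  d term: (0.5×0.0460)² = 0.000529
  z term: (1×0.0380)² = 0.00144
  q term: (0.5×0.110)² = 0.00302
Total = 0.00500. Share from z = 0.00144/0.00500 = 0.289.

28.9%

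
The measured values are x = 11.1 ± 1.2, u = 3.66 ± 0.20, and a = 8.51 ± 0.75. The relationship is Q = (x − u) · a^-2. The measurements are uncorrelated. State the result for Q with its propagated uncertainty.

Let w = x − u = 7.44. δw = √(δx² + δu²) = √(1.44 + 0.0400) = 1.22, so δw/w = 0.164.
Q is then a monomial in w, a:
δQ/Q = √((δw/w)² + (-2·δa/a)²) = √(0.0267 + 0.0311) = 0.240
Q = 0.103, so δQ = 0.240 × 0.103 = 0.0247.

0.103 ± 0.0247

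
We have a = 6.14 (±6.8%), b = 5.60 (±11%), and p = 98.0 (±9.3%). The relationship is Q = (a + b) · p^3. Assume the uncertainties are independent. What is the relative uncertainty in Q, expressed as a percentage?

28.6%

Let u = a + b = 11.7. δu = √(δa² + δb²) = √(0.174 + 0.379) = 0.744, so δu/u = 0.0634.
Q is then a monomial in u, p:
δQ/Q = √((δu/u)² + (3·δp/p)²) = √(0.00402 + 0.0778) = 0.286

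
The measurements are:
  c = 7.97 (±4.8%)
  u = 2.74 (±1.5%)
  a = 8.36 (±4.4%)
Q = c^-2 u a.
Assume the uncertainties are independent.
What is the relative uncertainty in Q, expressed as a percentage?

10.7%

Q is a product of powers, so relative uncertainties combine in quadrature:
  (-2·δc/c)² = (-2×0.0480)² = 0.00922;  (1·δu/u)² = (1×0.0150)² = 0.000225;  (1·δa/a)² = (1×0.0440)² = 0.00194
δQ/Q = √(0.0114) = 0.107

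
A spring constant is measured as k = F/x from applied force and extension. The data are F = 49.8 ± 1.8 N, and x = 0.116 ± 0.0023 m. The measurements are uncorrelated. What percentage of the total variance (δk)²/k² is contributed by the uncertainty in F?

76.9%

(δk/k)² = (1·δF/F)² + (-1·δx/x)²
  F term: (1×0.0361)² = 0.00131
  x term: (-1×0.0198)² = 0.000393
Total = 0.00170. Share from F = 0.00131/0.00170 = 0.769.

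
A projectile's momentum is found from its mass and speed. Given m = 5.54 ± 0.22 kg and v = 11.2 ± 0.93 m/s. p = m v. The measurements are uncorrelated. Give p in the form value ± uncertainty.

62.0 ± 5.71 kg·m/s

Since p is a product/quotient, work with relative uncertainties:
  (1·δm/m)² = (1×0.0397)² = 0.00158;  (1·δv/v)² = (1×0.0830)² = 0.00689
δp/p = √(0.00847) = 0.0920
p = 62.0 kg·m/s, so δp = 0.0920 × 62.0 = 5.71 kg·m/s.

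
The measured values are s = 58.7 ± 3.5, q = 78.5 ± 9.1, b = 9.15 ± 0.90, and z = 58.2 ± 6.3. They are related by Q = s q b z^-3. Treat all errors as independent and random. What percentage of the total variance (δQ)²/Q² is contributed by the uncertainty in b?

(δQ/Q)² = (1·δs/s)² + (1·δq/q)² + (1·δb/b)² + (-3·δz/z)²
  s term: (1×0.0596)² = 0.00356
  q term: (1×0.116)² = 0.0134
  b term: (1×0.0984)² = 0.00967
  z term: (-3×0.108)² = 0.105
Total = 0.132. Share from b = 0.00967/0.132 = 0.0732.

7.32%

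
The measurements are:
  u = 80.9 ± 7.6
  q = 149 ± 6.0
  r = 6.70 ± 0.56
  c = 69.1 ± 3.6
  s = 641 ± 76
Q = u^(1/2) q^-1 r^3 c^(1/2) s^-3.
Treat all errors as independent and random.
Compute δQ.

2.52e-07

Q is a product of powers, so relative uncertainties combine in quadrature:
  (½·δu/u)² = (0.5×0.0939)² = 0.00221;  (-1·δq/q)² = (-1×0.0403)² = 0.00162;  (3·δr/r)² = (3×0.0836)² = 0.0629;  (½·δc/c)² = (0.5×0.0521)² = 0.000679;  (-3·δs/s)² = (-3×0.119)² = 0.127
δQ/Q = √(0.194) = 0.440
Q = 5.73e-07, so δQ = 0.440 × 5.73e-07 = 2.52e-07.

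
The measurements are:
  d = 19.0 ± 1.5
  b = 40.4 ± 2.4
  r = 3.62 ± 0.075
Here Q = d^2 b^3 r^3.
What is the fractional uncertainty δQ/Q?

0.246

Each factor contributes (exponent × relative error)² to (δQ/Q)²:
  (2·δd/d)² = (2×0.0789)² = 0.0249;  (3·δb/b)² = (3×0.0594)² = 0.0318;  (3·δr/r)² = (3×0.0207)² = 0.00386
δQ/Q = √(0.0606) = 0.246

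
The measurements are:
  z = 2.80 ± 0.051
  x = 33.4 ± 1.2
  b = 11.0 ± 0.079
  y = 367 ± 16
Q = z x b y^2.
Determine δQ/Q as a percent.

9.63%

Since Q is a product/quotient, work with relative uncertainties:
  (1·δz/z)² = (1×0.0182)² = 0.000332;  (1·δx/x)² = (1×0.0359)² = 0.00129;  (1·δb/b)² = (1×0.00718)² = 5.16e-05;  (2·δy/y)² = (2×0.0436)² = 0.00760
δQ/Q = √(0.00928) = 0.0963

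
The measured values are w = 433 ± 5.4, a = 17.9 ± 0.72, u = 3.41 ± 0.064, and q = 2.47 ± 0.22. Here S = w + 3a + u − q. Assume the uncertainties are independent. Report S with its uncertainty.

S is a linear combination, so absolute uncertainties add in quadrature:
  (δw)² = 29.2;  (3·δa)² = 4.67;  (δu)² = 0.00410;  (δq)² = 0.0484
δS = √(33.9) = 5.82
S = 488.

488 ± 5.82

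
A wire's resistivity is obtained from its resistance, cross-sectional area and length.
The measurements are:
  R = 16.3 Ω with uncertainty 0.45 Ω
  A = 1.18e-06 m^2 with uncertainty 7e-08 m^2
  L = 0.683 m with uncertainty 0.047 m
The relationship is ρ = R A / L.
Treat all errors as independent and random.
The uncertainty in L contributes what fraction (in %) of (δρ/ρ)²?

(δρ/ρ)² = (1·δR/R)² + (1·δA/A)² + (-1·δL/L)²
  R term: (1×0.0276)² = 0.000762
  A term: (1×0.0593)² = 0.00352
  L term: (-1×0.0688)² = 0.00474
Total = 0.00902. Share from L = 0.00474/0.00902 = 0.525.

52.5%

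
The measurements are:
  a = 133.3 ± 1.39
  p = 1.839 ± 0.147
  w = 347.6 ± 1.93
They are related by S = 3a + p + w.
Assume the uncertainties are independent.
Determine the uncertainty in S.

4.60

Sums and differences: (δS)² = Σ (cᵢ δxᵢ)².
  (3·δa)² = 17.4;  (δp)² = 0.0216;  (δw)² = 3.72
δS = √(21.1) = 4.60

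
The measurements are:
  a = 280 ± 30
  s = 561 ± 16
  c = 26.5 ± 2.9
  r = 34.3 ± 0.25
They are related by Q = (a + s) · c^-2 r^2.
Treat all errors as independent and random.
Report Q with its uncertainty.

Let u = a + s = 841. δu = √(δa² + δs²) = √(900 + 256) = 34.0, so δu/u = 0.0404.
Q is then a monomial in u, c, r:
δQ/Q = √((δu/u)² + (-2·δc/c)² + (2·δr/r)²) = √(0.00163 + 0.0479 + 0.000212) = 0.223
Q = 1410, so δQ = 0.223 × 1410 = 314.

1410 ± 314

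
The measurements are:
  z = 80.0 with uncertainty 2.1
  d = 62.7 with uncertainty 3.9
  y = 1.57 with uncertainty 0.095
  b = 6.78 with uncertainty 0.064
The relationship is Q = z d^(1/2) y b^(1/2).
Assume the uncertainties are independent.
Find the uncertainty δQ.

Since Q is a product/quotient, work with relative uncertainties:
  (1·δz/z)² = (1×0.0263)² = 0.000689;  (½·δd/d)² = (0.5×0.0622)² = 0.000967;  (1·δy/y)² = (1×0.0605)² = 0.00366;  (½·δb/b)² = (0.5×0.00944)² = 2.23e-05
δQ/Q = √(0.00534) = 0.0731
Q = 2590, so δQ = 0.0731 × 2590 = 189.

189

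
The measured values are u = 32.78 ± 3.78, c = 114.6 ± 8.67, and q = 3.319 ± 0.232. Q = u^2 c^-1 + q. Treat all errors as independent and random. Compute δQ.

2.29

Let p = u^2·c^-1 = 9.376. δp/p = √((2·δu/u)² + (-1·δc/c)²) = √(0.0532 + 0.00572) = 0.243, so δp = 2.28.
Q = p + q: δQ = √(δp² + δq²) = √(5.18 + 0.0538) = 2.29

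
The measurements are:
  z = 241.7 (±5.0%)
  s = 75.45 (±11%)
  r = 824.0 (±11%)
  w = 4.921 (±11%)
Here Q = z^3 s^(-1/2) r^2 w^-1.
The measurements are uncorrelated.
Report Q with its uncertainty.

(2.243 ± 0.658) × 10^11

Products/powers → add relative errors in quadrature, weighted by exponent:
  (3·δz/z)² = (3×0.0500)² = 0.0225;  (−½·δs/s)² = (-0.5×0.110)² = 0.00302;  (2·δr/r)² = (2×0.110)² = 0.0484;  (-1·δw/w)² = (-1×0.110)² = 0.0121
δQ/Q = √(0.0860) = 0.293
Q = 2.243e+11, so δQ = 0.293 × 2.243e+11 = 6.58e+10.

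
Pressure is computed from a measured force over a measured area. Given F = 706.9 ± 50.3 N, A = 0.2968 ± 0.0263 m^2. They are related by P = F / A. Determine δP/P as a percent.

Each factor contributes (exponent × relative error)² to (δP/P)²:
  (1·δF/F)² = (1×0.0712)² = 0.00506;  (-1·δA/A)² = (-1×0.0886)² = 0.00785
δP/P = √(0.0129) = 0.114

11.4%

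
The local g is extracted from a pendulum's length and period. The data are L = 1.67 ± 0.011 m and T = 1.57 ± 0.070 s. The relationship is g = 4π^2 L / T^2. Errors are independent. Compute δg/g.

For a monomial g ∝ L, T^-2, fractional errors add in quadrature:
  (1·δL/L)² = (1×0.00659)² = 4.34e-05;  (-2·δT/T)² = (-2×0.0446)² = 0.00795
δg/g = √(0.00800) = 0.0894

0.0894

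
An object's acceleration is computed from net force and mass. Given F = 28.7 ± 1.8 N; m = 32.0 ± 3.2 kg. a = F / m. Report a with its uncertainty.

Each factor contributes (exponent × relative error)² to (δa/a)²:
  (1·δF/F)² = (1×0.0627)² = 0.00393;  (-1·δm/m)² = (-1×0.100)² = 0.0100
δa/a = √(0.0139) = 0.118
a = 0.897 m/s^2, so δa = 0.118 × 0.897 = 0.106 m/s^2.

0.897 ± 0.106 m/s^2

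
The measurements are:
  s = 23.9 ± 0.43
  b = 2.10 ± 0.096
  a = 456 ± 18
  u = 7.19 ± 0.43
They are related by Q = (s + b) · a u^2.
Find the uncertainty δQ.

77900

Let w = s + b = 26.0. δw = √(δs² + δb²) = √(0.185 + 0.00922) = 0.441, so δw/w = 0.0169.
Q is then a monomial in w, a, u:
δQ/Q = √((δw/w)² + (1·δa/a)² + (2·δu/u)²) = √(0.000287 + 0.00156 + 0.0143) = 0.127
Q = 6.13e+05, so δQ = 0.127 × 6.13e+05 = 77900.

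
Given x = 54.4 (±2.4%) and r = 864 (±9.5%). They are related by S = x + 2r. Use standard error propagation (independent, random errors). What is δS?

164

For a sum/difference, combine absolute errors in quadrature:
  (δx)² = 1.70;  (2·δr)² = 26900
δS = √(27000) = 164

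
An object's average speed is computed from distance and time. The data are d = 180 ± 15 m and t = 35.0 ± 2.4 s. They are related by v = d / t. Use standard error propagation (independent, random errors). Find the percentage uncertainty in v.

v is a product of powers, so relative uncertainties combine in quadrature:
  (1·δd/d)² = (1×0.0833)² = 0.00694;  (-1·δt/t)² = (-1×0.0686)² = 0.00470
δv/v = √(0.0116) = 0.108

10.8%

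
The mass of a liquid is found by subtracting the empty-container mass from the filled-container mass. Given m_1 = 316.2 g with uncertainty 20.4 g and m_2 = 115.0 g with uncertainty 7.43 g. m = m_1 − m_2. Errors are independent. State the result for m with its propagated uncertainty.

201.2 ± 21.7 g

For a sum/difference, combine absolute errors in quadrature:
  (δm_1)² = 416;  (δm_2)² = 55.2
δm = √(471) = 21.7 g
m = 201.2 g.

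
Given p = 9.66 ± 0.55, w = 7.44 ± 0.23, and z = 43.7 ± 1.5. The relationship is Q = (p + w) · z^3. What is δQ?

Let u = p + w = 17.1. δu = √(δp² + δw²) = √(0.303 + 0.0529) = 0.596, so δu/u = 0.0349.
Q is then a monomial in u, z:
δQ/Q = √((δu/u)² + (3·δz/z)²) = √(0.00122 + 0.0106) = 0.109
Q = 1.43e+06, so δQ = 0.109 × 1.43e+06 = 1.55e+05.

1.55e+05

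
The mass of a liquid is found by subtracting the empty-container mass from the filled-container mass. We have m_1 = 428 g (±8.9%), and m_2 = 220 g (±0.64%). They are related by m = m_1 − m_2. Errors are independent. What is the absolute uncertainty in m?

38.1 g

Each term contributes (cᵢ δxᵢ)² to (δm)²:
  (δm_1)² = 1450;  (δm_2)² = 1.98
δm = √(1450) = 38.1 g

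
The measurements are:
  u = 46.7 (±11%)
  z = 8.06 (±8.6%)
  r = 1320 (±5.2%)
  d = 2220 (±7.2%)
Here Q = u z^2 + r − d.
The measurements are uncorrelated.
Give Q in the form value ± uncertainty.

Let p = u·z^2 = 3030. δp/p = √((1·δu/u)² + (2·δz/z)²) = √(0.0121 + 0.0296) = 0.204, so δp = 619.
Q = p + r − d: δQ = √(δp² + δr² + δd²) = √(3.84e+05 + 4710 + 25500) = 643
Q = 2130.

2130 ± 643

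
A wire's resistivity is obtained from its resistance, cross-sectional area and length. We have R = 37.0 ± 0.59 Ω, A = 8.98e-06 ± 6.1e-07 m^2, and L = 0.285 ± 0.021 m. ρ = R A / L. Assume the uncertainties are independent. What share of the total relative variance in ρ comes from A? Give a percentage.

(δρ/ρ)² = (1·δR/R)² + (1·δA/A)² + (-1·δL/L)²
  R term: (1×0.0159)² = 0.000254
  A term: (1×0.0679)² = 0.00461
  L term: (-1×0.0737)² = 0.00543
Total = 0.0103. Share from A = 0.00461/0.0103 = 0.448.

44.8%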